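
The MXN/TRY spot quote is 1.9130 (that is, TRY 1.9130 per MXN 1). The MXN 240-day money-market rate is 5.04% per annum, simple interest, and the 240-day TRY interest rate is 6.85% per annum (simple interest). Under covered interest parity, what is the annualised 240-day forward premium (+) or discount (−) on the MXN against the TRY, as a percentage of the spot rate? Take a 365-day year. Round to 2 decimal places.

T = 240/365 years.
No-arbitrage forward: 1.913 × 1.0450411 / 1.0331397 = 1.9350371 TRY/MXN.
Annualised premium = (F − S)/S × (1/T) = (1.9350371 − 1.913)/1.913 ÷ (240/365) = 1.75%.

+1.75%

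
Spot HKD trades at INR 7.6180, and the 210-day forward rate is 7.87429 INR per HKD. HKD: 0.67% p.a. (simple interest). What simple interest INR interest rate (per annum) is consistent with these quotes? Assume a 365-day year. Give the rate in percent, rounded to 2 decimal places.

T = 210/365 years.
By CIP, F/S equals the INR-to-HKD growth ratio: 7.87429/7.618 = 1.0336427.
HKD growth factor: 1 + 0.0067×210/365 = 1.0038548.
That pins the INR growth at 1.0376272.
r = (1.0376272 − 1)/(210/365) = 0.065400 → 6.54%.

6.54%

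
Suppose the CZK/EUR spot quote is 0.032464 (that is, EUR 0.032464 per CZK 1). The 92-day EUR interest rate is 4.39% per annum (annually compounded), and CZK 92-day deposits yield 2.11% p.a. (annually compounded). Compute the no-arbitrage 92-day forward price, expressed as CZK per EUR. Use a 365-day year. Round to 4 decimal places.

30.6324

T = 92/365 years.
EUR accumulates by (1 + 0.0439)^(92/365) = 1.01088805.
CZK accumulates by (1 + 0.0211)^(92/365) = 1.0052769.
Forward (EUR per CZK) = 0.032464 × 1.01088805 / 1.0052769 = 0.032645204.
Quoted the other way: 1/0.032645204 = 30.6324 CZK per EUR.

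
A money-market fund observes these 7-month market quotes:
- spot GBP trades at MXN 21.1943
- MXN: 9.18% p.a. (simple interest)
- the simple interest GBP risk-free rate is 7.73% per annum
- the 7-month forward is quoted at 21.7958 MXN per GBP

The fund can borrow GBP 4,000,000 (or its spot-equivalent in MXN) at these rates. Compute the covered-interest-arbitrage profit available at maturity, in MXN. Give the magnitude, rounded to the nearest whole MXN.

T = 7/12 years.
Invest the GBP and cover forward: 4,000,000 × 1.0450916667 × 21.7958 = MXN 91,114,435.80.
Convert at spot and invest in MXN: 4,000,000 × 21.1943 × 1.053550 = MXN 89,317,019.06.
The quoted forward overvalues GBP, so borrow MXN, buy GBP at spot, deposit the GBP at 7.73%, and sell the proceeds forward at 21.7958.
Arbitrage profit = |91,114,435.80 − 89,317,019.06| = MXN 1,797,417.

MXN 1,797,417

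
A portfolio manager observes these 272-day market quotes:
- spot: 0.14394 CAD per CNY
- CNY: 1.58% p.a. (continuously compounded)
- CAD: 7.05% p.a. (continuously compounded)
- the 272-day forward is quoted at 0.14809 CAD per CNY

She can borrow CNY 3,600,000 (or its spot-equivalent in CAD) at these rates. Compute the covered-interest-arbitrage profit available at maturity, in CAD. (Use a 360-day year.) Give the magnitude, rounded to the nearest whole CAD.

CAD 7,008

T = 272/360 years.
Invest the CNY and cover forward: 3,600,000 × 1.01200932 × 0.14809 = CAD 539,526.46.
Convert at spot and invest in CAD: 3,600,000 × 0.14394 × 1.05471086 = CAD 546,534.29.
The quoted forward undervalues CNY, so borrow CNY, convert to CAD at spot, deposit the CAD at 7.05%, and buy CNY forward at 0.14809 to cover the loan.
Profit = 546,534.29 − 539,526.46 = CAD 7,008.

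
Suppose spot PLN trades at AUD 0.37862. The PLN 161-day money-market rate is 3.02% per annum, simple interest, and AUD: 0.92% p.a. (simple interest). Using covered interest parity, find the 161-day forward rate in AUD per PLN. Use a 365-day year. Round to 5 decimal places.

T = 161/365 years.
AUD growth factor: 1 + 0.0092×161/365 = 1.0040581.
PLN accumulates by 1 + 0.0302×161/365 = 1.0133211.
CIP: F = S · (grow AUD)/(grow PLN) = 0.37862 × 1.0040581/1.0133211 = 0.3751589 AUD per PLN.

0.37516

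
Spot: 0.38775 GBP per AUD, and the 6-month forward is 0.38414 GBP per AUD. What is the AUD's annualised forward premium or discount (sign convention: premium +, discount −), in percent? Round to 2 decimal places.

-1.86%

T = 6/12 years.
AUD trades forward at -0.93101% vs spot over the period.
×(1/T) gives -1.86% p.a.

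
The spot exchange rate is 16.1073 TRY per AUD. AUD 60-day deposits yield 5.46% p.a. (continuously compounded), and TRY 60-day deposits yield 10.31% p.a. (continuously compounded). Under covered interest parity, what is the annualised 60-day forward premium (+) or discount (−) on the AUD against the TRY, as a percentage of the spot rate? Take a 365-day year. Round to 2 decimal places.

+4.87%

T = 60/365 years.
No-arbitrage forward: 16.1073 × 1.0170924 / 1.0090157 = 16.2362314 TRY/AUD.
(F − S)/S ÷ T = (16.2362314 − 16.1073)/16.1073/(60/365) = 0.048694 → 4.87%.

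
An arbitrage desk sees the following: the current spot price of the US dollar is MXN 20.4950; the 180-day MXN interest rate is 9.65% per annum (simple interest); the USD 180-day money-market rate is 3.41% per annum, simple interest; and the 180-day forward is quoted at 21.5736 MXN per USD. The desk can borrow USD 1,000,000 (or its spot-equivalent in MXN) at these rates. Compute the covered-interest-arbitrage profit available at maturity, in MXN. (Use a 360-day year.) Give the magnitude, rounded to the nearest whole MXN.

MXN 457,546

T = 180/360 years.
Route A — deposit USD, sell forward: 1,000,000 × 1.017050 × 21.5736 = MXN 21,941,429.88.
Route B — convert at spot, deposit MXN: 1,000,000 × 20.4950 × 1.048250 = MXN 21,483,883.75.
The quoted forward overvalues USD, so borrow MXN, buy USD at spot, deposit the USD at 3.41%, and sell the proceeds forward at 21.5736.
Arbitrage profit = |21,941,429.88 − 21,483,883.75| = MXN 457,546.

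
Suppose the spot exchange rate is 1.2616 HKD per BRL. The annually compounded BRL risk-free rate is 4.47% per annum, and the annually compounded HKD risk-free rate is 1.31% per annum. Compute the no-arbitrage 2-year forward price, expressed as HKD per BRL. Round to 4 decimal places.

T = 2 years.
HKD growth factor: (1 + 0.0131)^2 = 1.0263716.
Growth of 1 BRL over T: (1 + 0.0447)^2 = 1.0913981.
Forward (HKD per BRL) = 1.2616 × 1.0263716 / 1.0913981 = 1.186433.

1.1864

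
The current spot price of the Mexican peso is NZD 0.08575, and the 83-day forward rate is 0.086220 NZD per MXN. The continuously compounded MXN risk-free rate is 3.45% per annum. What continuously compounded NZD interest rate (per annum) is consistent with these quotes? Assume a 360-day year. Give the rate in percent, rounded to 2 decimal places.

5.82%

T = 83/360 years.
F/S = 0.08622/0.08575 = 1.0054810 = (growth of NZD) / (growth of MXN).
MXN growth factor: e^(0.0345×83/360) = 1.0079859.
Hence g_NZD = 1.0135107.
r = ln(1.0135107)/(83/360) = 0.058208 → 5.82%.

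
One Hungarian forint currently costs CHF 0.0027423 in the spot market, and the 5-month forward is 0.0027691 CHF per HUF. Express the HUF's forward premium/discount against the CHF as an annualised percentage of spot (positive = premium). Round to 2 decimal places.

+2.35%

T = 5/12 years.
(F − S)/S = (0.0027691 − 0.0027423)/0.0027423 = 0.0097728.
Per annum: 0.0097728 / (5/12) = 0.023455 = 2.35%.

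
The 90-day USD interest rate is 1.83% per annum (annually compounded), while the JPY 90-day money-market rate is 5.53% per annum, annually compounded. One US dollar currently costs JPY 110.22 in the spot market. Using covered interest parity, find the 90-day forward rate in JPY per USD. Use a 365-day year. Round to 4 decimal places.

T = 90/365 years.
Growth of 1 JPY over T: (1 + 0.0553)^(90/365) = 1.013360402.
Growth of 1 USD over T: (1 + 0.0183)^(90/365) = 1.00448155.
Forward (JPY per USD) = 110.22 × 1.013360402 / 1.00448155 = 111.194261.

111.1943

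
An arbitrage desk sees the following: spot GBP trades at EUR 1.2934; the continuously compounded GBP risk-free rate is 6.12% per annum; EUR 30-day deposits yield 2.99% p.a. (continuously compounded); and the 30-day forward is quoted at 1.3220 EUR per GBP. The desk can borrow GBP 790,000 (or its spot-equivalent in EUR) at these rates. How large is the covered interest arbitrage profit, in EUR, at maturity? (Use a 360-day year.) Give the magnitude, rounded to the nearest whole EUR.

T = 30/360 years.
Route A — deposit GBP, sell forward: 790,000 × 1.005113027 × 1.3220 = EUR 1,049,719.94.
Route B — convert at spot, deposit EUR: 790,000 × 1.2934 × 1.002494773 = EUR 1,024,335.12.
The quoted forward overvalues GBP, so borrow EUR, buy GBP at spot, deposit the GBP at 6.12%, and sell the proceeds forward at 1.3220.
Arbitrage profit = |1,049,719.94 − 1,024,335.12| = EUR 25,385.

EUR 25,385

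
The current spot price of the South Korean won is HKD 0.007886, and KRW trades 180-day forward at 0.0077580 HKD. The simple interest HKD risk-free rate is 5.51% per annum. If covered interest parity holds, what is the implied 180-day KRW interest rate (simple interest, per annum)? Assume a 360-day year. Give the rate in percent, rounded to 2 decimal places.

T = 180/360 years.
F/S = 0.007758/0.007886 = 0.9837687 = (growth of HKD) / (growth of KRW).
The HKD side grows by 1 + 0.0551×180/360 = 1.027550.
That pins the KRW growth at 1.0445037.
(1.0445037 − 1)/T = 0.089007, i.e. 8.90%.

8.90%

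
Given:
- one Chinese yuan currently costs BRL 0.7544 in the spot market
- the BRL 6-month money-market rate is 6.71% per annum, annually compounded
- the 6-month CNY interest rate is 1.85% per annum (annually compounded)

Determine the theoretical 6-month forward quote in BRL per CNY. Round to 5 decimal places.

T = 6/12 years.
Growth of 1 BRL over T: (1 + 0.0671)^(6/12) = 1.0330053.
CNY accumulates by (1 + 0.0185)^(6/12) = 1.0092076.
So F = 0.7544 × 1.0330053 / 1.0092076 = 0.7721892 (BRL/CNY).

0.77219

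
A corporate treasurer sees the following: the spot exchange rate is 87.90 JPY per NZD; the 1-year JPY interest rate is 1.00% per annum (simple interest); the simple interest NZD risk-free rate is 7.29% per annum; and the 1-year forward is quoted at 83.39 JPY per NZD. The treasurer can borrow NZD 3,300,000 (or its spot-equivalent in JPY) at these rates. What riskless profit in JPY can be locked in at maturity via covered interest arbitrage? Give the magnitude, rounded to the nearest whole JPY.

T = 1 year.
Keep in NZD, deliver into the forward: 3,300,000·1.072900·83.39 = JPY 295,248,132.30.
Swap to JPY now, deposit: 3,300,000·87.90·1.010000 = JPY 292,970,700.00.
The quoted forward overvalues NZD, so borrow JPY, buy NZD at spot, deposit the NZD at 7.29%, and sell the proceeds forward at 83.39.
Profit = 295,248,132.30 − 292,970,700.00 = JPY 2,277,432.

JPY 2,277,432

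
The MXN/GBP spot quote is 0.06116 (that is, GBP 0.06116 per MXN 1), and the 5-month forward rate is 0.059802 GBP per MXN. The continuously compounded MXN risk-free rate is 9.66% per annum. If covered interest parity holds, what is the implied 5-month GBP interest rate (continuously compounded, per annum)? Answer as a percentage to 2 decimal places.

4.27%

T = 5/12 years.
By CIP, F/S equals the GBP-to-MXN growth ratio: 0.059802/0.06116 = 0.9777959.
The MXN side grows by e^(0.0966×5/12) = 1.041071.
That pins the GBP growth at 1.017955.
r = ln(1.017955)/(5/12) = 0.042710 → 4.27%.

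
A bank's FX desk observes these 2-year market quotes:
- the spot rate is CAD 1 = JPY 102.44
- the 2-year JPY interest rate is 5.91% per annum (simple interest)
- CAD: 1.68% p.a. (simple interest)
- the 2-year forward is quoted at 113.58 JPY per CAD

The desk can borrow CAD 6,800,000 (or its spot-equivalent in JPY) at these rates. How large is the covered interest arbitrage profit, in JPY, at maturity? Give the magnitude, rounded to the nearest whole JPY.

T = 2 years.
Route A — deposit CAD, sell forward: 6,800,000 × 1.033600 × 113.58 = JPY 798,294,758.40.
Route B — convert at spot, deposit JPY: 6,800,000 × 102.44 × 1.118200 = JPY 778,929,174.40.
The quoted forward overvalues CAD, so borrow JPY, buy CAD at spot, deposit the CAD at 1.68%, and sell the proceeds forward at 113.58.
The gap between the two covered legs is JPY 19,365,584.

JPY 19,365,584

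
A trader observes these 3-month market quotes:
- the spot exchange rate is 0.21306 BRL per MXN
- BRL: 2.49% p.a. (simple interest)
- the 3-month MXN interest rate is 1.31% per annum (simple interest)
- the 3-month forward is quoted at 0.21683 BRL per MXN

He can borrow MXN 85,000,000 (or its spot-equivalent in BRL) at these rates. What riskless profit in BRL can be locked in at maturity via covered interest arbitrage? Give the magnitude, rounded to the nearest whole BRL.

BRL 268,075

T = 3/12 years.
Invest the MXN and cover forward: 85,000,000 × 1.003275 × 0.21683 = BRL 18,490,910.05.
Convert at spot and invest in BRL: 85,000,000 × 0.21306 × 1.006225 = BRL 18,222,835.37.
The quoted forward overvalues MXN, so borrow BRL, buy MXN at spot, deposit the MXN at 1.31%, and sell the proceeds forward at 0.21683.
Arbitrage profit = |18,490,910.05 − 18,222,835.37| = BRL 268,075.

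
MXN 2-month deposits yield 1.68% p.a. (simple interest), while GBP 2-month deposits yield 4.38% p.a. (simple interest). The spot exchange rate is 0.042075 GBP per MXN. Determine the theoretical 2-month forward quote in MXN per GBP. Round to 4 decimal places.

23.6609

T = 2/12 years.
Growth of 1 GBP over T: 1 + 0.0438×2/12 = 1.007300.
MXN growth factor: 1 + 0.0168×2/12 = 1.002800.
CIP: F = S · (grow GBP)/(grow MXN) = 0.042075 × 1.007300/1.002800 = 0.042263809 GBP per MXN.
Quoted the other way: 1/0.042263809 = 23.6609 MXN per GBP.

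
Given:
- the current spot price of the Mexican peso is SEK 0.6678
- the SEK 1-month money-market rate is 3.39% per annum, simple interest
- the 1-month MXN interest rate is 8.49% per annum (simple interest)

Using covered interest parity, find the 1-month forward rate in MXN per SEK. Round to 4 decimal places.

T = 1/12 years.
SEK growth factor: 1 + 0.0339×1/12 = 1.002825.
MXN accumulates by 1 + 0.0849×1/12 = 1.007075.
Forward (SEK per MXN) = 0.6678 × 1.002825 / 1.007075 = 0.6649818.
Quoted the other way: 1/0.6649818 = 1.5038 MXN per SEK.

1.5038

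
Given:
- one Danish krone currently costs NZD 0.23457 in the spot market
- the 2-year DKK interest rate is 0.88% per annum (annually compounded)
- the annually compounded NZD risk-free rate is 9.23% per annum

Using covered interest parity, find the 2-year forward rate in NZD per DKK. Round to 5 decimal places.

0.27501

T = 2 years.
NZD accumulates by (1 + 0.0923)^2 = 1.1931193.
DKK accumulates by (1 + 0.0088)^2 = 1.0176774.
So F = 0.23457 × 1.1931193 / 1.0176774 = 0.2750086 (NZD/DKK).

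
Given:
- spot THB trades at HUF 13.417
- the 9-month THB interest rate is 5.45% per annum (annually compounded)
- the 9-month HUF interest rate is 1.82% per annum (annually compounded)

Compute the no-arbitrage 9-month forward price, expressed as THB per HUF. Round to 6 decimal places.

0.076516

T = 9/12 years.
HUF accumulates by (1 + 0.0182)^(9/12) = 1.0136192.
THB accumulates by (1 + 0.0545)^(9/12) = 1.0406027.
CIP: F = S · (grow HUF)/(grow THB) = 13.417 × 1.0136192/1.0406027 = 13.06909 HUF per THB.
Invert for THB per HUF: 1 / 13.06909 = 0.076516.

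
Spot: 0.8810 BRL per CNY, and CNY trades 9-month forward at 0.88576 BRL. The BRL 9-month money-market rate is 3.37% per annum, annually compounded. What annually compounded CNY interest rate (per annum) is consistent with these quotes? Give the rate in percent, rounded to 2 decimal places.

T = 9/12 years.
CIP gives F = S · g_BRL/g_CNY, so g_BRL/g_CNY = 0.88576/0.881 = 1.0054030.
BRL growth factor: (1 + 0.0337)^(9/12) = 1.025170.
Hence g_CNY = 1.0196608.
r = 1.0196608^(12/9) − 1 = 0.026300 → 2.63%.

2.63%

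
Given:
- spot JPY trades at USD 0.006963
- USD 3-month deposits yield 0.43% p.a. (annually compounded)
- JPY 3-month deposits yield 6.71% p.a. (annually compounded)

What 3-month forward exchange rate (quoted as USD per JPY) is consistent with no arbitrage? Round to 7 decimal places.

0.0068582

T = 3/12 years.
USD accumulates by (1 + 0.0043)^(3/12) = 1.0010733.
JPY growth factor: (1 + 0.0671)^(3/12) = 1.0163687.
Forward (USD per JPY) = 0.006963 × 1.0010733 / 1.0163687 = 0.006858213.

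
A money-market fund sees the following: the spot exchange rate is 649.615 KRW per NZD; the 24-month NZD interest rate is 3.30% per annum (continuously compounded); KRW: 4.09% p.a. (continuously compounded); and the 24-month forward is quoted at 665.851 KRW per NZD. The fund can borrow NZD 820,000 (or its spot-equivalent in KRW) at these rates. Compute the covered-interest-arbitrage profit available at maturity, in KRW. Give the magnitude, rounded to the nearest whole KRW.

T = 2 years.
Route A — deposit NZD, sell forward: 820,000 × 1.06822671717 × 665.851 = KRW 583,249,458.84.
Route B — convert at spot, deposit KRW: 820,000 × 649.615 × 1.08523874038 = KRW 578,089,638.75.
The quoted forward overvalues NZD, so borrow KRW, buy NZD at spot, deposit the NZD at 3.30%, and sell the proceeds forward at 665.851.
The gap between the two covered legs is KRW 5,159,820.

KRW 5,159,820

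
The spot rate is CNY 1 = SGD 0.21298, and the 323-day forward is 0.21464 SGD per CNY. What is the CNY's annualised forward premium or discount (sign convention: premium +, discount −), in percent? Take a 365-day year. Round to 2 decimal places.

+0.88%

T = 323/365 years.
CNY trades forward at +0.77942% vs spot over the period.
Per annum: 0.0077942 / (323/365) = 0.008808 = 0.88%.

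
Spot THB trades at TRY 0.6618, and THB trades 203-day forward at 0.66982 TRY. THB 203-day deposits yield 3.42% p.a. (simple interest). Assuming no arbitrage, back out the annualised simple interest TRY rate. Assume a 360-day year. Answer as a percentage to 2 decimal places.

T = 203/360 years.
By CIP, F/S equals the TRY-to-THB growth ratio: 0.66982/0.6618 = 1.0121185.
The THB side grows by 1 + 0.0342×203/360 = 1.019285.
So the TRY growth factor = 1.0316372.
(1.0316372 − 1)/T = 0.056105, i.e. 5.61%.

5.61%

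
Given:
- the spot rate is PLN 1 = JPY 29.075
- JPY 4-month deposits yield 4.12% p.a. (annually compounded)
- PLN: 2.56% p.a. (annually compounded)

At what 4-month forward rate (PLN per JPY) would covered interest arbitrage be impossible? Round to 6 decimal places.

T = 4/12 years.
JPY growth factor: (1 + 0.0412)^(4/12) = 1.0135489.
PLN growth factor: (1 + 0.0256)^(4/12) = 1.0084615.
So F = 29.075 × 1.0135489 / 1.0084615 = 29.22168 (JPY/PLN).
Invert for PLN per JPY: 1 / 29.22168 = 0.034221.

0.034221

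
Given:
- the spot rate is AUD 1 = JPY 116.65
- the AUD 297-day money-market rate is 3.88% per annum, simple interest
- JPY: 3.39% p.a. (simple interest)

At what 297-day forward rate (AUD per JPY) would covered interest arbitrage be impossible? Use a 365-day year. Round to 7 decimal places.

T = 297/365 years.
Growth of 1 JPY over T: 1 + 0.0339×297/365 = 1.0275844.
AUD growth factor: 1 + 0.0388×297/365 = 1.0315715.
CIP: F = S · (grow JPY)/(grow AUD) = 116.65 × 1.0275844/1.0315715 = 116.1991 JPY per AUD.
Invert for AUD per JPY: 1 / 116.1991 = 0.0086059.

0.0086059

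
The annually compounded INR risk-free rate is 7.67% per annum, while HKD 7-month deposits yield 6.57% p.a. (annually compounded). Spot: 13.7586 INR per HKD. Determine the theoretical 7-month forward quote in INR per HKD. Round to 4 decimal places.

T = 7/12 years.
Growth of 1 INR over T: (1 + 0.0767)^(7/12) = 1.04405149.
HKD growth factor: (1 + 0.0657)^(7/12) = 1.03781608.
CIP: F = S · (grow INR)/(grow HKD) = 13.7586 × 1.04405149/1.03781608 = 13.841264 INR per HKD.

13.8413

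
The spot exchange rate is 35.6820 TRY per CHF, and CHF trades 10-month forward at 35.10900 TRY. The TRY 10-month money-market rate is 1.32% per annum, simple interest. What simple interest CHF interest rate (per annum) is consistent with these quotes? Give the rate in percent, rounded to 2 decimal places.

T = 10/12 years.
By CIP, F/S equals the TRY-to-CHF growth ratio: 35.109/35.682 = 0.9839415.
The TRY side grows by 1 + 0.0132×10/12 = 1.011000.
So the CHF growth factor = 1.0275001.
(1.0275001 − 1)/T = 0.033000, i.e. 3.30%.

3.30%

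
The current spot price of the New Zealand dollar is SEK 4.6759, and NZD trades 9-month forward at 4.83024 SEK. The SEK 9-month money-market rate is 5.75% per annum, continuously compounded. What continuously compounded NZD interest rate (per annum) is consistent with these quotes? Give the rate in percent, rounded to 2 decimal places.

1.42%

T = 9/12 years.
By CIP, F/S equals the SEK-to-NZD growth ratio: 4.83024/4.6759 = 1.0330075.
SEK growth factor: e^(0.0575×9/12) = 1.0440684.
That pins the NZD growth at 1.0107075.
r = ln(1.0107075)/(9/12) = 0.014201 → 1.42%.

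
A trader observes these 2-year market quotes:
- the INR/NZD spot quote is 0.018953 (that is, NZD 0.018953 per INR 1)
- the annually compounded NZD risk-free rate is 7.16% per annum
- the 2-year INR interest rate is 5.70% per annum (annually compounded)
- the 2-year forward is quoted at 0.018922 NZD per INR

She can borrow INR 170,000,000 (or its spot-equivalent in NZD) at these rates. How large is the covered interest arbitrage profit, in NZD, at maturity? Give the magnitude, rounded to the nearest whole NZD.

NZD 106,020

T = 2 years.
Route A — deposit INR, sell forward: 170,000,000 × 1.117249 × 0.018922 = NZD 3,593,899.55.
Route B — convert at spot, deposit NZD: 170,000,000 × 0.018953 × 1.14832656 = NZD 3,699,919.66.
The quoted forward undervalues INR, so borrow INR, convert to NZD at spot, deposit the NZD at 7.16%, and buy INR forward at 0.018922 to cover the loan.
Arbitrage profit = |3,593,899.55 − 3,699,919.66| = NZD 106,020.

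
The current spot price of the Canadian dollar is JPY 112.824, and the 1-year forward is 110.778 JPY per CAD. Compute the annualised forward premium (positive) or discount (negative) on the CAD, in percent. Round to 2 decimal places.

-1.81%

T = 1 year.
Period premium: (110.778 − 112.824)/112.824 = -0.0181344.
Annualise by dividing by T: -0.0181344 / 1 = -0.018134 → -1.81%.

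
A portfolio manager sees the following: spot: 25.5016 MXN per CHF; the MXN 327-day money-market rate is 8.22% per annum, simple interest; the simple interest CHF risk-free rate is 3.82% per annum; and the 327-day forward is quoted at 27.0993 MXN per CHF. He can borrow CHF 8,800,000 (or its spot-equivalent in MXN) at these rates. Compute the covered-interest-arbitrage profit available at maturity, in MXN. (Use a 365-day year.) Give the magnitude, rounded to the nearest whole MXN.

T = 327/365 years.
Route A — deposit CHF, sell forward: 8,800,000 × 1.0342230137 × 27.0993 = MXN 246,635,133.49.
Route B — convert at spot, deposit MXN: 8,800,000 × 25.5016 × 1.07364219178 = MXN 240,940,424.72.
The quoted forward overvalues CHF, so borrow MXN, buy CHF at spot, deposit the CHF at 3.82%, and sell the proceeds forward at 27.0993.
Arbitrage profit = |246,635,133.49 − 240,940,424.72| = MXN 5,694,709.

MXN 5,694,709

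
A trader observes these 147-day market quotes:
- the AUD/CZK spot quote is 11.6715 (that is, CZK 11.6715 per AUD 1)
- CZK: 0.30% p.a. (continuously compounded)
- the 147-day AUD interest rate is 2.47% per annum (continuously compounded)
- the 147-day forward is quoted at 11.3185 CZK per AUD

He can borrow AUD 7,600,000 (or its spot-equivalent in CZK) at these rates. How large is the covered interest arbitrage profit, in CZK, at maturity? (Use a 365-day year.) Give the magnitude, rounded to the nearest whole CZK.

CZK 1,930,063

T = 147/365 years.
Invest the AUD and cover forward: 7,600,000 × 1.0099973138 × 11.3185 = CZK 86,880,574.93.
Convert at spot and invest in CZK: 7,600,000 × 11.6715 × 1.0012089494 = CZK 88,810,637.92.
The quoted forward undervalues AUD, so borrow AUD, convert to CZK at spot, deposit the CZK at 0.30%, and buy AUD forward at 11.3185 to cover the loan.
The gap between the two covered legs is CZK 1,930,063.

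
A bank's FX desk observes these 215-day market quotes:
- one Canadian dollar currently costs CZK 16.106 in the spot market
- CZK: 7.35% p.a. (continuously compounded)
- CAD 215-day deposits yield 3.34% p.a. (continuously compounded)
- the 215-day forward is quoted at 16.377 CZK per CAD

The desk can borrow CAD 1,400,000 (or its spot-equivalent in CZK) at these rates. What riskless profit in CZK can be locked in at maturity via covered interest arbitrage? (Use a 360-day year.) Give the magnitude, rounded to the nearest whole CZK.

CZK 170,488

T = 215/360 years.
Invest the CAD and cover forward: 1,400,000 × 1.0201474975 × 16.377 = CZK 23,389,737.79.
Convert at spot and invest in CZK: 1,400,000 × 16.106 × 1.0448735082 = CZK 23,560,225.81.
The quoted forward undervalues CAD, so borrow CAD, convert to CZK at spot, deposit the CZK at 7.35%, and buy CAD forward at 16.377 to cover the loan.
The gap between the two covered legs is CZK 170,488.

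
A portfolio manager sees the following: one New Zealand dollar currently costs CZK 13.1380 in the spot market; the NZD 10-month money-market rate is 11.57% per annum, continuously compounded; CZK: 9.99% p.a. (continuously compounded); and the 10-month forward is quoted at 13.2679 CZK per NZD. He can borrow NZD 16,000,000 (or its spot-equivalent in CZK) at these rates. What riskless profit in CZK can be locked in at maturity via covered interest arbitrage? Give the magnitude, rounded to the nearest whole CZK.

T = 10/12 years.
Keep in NZD, deliver into the forward: 16,000,000·1.10121780917·13.2679 = CZK 233,773,564.32.
Swap to CZK now, deposit: 16,000,000·13.1380·1.08681347796 = CZK 228,456,887.58.
The quoted forward overvalues NZD, so borrow CZK, buy NZD at spot, deposit the NZD at 11.57%, and sell the proceeds forward at 13.2679.
Profit = 233,773,564.32 − 228,456,887.58 = CZK 5,316,677.

CZK 5,316,677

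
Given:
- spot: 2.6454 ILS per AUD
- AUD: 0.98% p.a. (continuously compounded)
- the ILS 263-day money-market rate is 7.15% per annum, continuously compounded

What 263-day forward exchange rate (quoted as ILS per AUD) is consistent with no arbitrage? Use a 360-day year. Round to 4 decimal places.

T = 263/360 years.
Growth of 1 ILS over T: e^(0.0715×263/360) = 1.053623.
AUD accumulates by e^(0.0098×263/360) = 1.0071851.
Forward (ILS per AUD) = 2.6454 × 1.053623 / 1.0071851 = 2.767370.

2.7674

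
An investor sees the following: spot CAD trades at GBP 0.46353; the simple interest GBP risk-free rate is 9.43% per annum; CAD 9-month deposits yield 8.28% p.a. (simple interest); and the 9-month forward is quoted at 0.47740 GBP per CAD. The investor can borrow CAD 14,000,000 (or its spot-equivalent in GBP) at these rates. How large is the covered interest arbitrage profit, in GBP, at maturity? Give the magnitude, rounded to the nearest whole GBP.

GBP 150,267

T = 9/12 years.
Invest the CAD and cover forward: 14,000,000 × 1.062100 × 0.47740 = GBP 7,098,651.56.
Convert at spot and invest in GBP: 14,000,000 × 0.46353 × 1.070725 = GBP 6,948,384.23.
The quoted forward overvalues CAD, so borrow GBP, buy CAD at spot, deposit the CAD at 8.28%, and sell the proceeds forward at 0.47740.
Profit = 7,098,651.56 − 6,948,384.23 = GBP 150,267.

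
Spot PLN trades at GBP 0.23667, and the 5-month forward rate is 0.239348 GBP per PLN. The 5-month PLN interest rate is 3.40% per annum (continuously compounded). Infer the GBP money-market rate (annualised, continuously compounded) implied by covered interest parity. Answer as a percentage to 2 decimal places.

T = 5/12 years.
CIP gives F = S · g_GBP/g_PLN, so g_GBP/g_PLN = 0.239348/0.23667 = 1.0113153.
The PLN side grows by e^(0.0340×5/12) = 1.0142675.
That pins the GBP growth at 1.0257442.
r = ln(1.0257442)/(5/12) = 0.061004 → 6.10%.

6.10%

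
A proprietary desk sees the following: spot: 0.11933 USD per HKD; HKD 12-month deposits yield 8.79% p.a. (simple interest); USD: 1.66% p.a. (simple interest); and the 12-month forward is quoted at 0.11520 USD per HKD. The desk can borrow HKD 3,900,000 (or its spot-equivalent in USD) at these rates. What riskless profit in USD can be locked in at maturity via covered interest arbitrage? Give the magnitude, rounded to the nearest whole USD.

T = 1 year.
Route A — deposit HKD, sell forward: 3,900,000 × 1.087900 × 0.11520 = USD 488,771.71.
Route B — convert at spot, deposit USD: 3,900,000 × 0.11933 × 1.016600 = USD 473,112.42.
The quoted forward overvalues HKD, so borrow USD, buy HKD at spot, deposit the HKD at 8.79%, and sell the proceeds forward at 0.11520.
The gap between the two covered legs is USD 15,659.

USD 15,659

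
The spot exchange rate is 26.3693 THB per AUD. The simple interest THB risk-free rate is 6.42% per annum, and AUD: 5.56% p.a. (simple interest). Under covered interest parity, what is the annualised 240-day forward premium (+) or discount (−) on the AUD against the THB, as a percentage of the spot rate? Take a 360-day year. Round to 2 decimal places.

+0.83%

T = 240/360 years.
CIP forward (THB per AUD) = 26.3693 × 1.042800/1.0370667 = 26.5150795.
Annualised premium = (F − S)/S × (1/T) = (26.5150795 − 26.3693)/26.3693 ÷ (240/360) = 0.83%.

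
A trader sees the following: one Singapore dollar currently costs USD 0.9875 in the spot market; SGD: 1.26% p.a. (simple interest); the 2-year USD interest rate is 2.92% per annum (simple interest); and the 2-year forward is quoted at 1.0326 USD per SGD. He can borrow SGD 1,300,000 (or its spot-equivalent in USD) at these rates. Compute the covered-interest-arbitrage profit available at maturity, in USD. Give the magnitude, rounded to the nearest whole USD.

T = 2 years.
Route A — deposit SGD, sell forward: 1,300,000 × 1.025200 × 1.0326 = USD 1,376,207.98.
Route B — convert at spot, deposit USD: 1,300,000 × 0.9875 × 1.058400 = USD 1,358,721.00.
The quoted forward overvalues SGD, so borrow USD, buy SGD at spot, deposit the SGD at 1.26%, and sell the proceeds forward at 1.0326.
Profit = 1,376,207.98 − 1,358,721.00 = USD 17,487.

USD 17,487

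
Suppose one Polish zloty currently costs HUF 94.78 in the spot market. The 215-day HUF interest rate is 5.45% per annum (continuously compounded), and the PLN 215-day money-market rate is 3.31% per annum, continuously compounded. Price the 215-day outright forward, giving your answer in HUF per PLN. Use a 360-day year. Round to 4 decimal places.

95.9991

T = 215/360 years.
HUF growth factor: e^(0.0545×215/360) = 1.03308411.
Growth of 1 PLN over T: e^(0.0331×215/360) = 1.01996474.
Forward (HUF per PLN) = 94.78 × 1.03308411 / 1.01996474 = 95.999115.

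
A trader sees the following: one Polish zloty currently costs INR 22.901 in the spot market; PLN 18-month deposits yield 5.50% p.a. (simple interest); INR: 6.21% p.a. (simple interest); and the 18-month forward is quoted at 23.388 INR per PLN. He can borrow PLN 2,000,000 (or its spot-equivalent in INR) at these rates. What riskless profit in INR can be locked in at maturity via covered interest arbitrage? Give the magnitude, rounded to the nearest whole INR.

INR 566,564

T = 18/12 years.
Route A — deposit PLN, sell forward: 2,000,000 × 1.082500 × 23.388 = INR 50,635,020.00.
Route B — convert at spot, deposit INR: 2,000,000 × 22.901 × 1.093150 = INR 50,068,456.30.
The quoted forward overvalues PLN, so borrow INR, buy PLN at spot, deposit the PLN at 5.50%, and sell the proceeds forward at 23.388.
Profit = 50,635,020.00 − 50,068,456.30 = INR 566,564.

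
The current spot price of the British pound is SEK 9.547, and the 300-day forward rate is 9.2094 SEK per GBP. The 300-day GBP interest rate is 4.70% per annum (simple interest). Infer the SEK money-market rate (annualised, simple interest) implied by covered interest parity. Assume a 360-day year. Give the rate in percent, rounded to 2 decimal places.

0.29%

T = 300/360 years.
F/S = 9.2094/9.547 = 0.9646381 = (growth of SEK) / (growth of GBP).
The GBP side grows by 1 + 0.0470×300/360 = 1.0391667.
So the SEK growth factor = 1.0024198.
(1.0024198 − 1)/T = 0.002904, i.e. 0.29%.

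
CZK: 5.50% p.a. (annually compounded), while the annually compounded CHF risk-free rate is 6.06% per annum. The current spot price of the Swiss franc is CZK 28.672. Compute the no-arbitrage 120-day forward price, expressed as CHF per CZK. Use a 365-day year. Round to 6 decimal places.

T = 120/365 years.
CZK accumulates by (1 + 0.0550)^(120/365) = 1.0177583.
Growth of 1 CHF over T: (1 + 0.0606)^(120/365) = 1.0195312.
CIP: F = S · (grow CZK)/(grow CHF) = 28.672 × 1.0177583/1.0195312 = 28.62214 CZK per CHF.
Invert for CHF per CZK: 1 / 28.62214 = 0.034938.

0.034938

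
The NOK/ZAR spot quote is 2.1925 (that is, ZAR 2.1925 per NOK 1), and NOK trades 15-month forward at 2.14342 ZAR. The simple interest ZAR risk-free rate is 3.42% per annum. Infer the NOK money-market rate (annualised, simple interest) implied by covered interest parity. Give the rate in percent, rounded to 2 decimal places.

5.33%

T = 15/12 years.
F/S = 2.14342/2.1925 = 0.9776146 = (growth of ZAR) / (growth of NOK).
The ZAR side grows by 1 + 0.0342×15/12 = 1.042750.
So the NOK growth factor = 1.0666269.
(1.0666269 − 1)/T = 0.053302, i.e. 5.33%.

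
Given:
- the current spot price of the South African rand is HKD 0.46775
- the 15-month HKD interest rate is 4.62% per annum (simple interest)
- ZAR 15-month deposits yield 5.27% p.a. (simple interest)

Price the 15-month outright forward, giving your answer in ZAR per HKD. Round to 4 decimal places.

2.1543

T = 15/12 years.
HKD growth factor: 1 + 0.0462×15/12 = 1.057750.
Growth of 1 ZAR over T: 1 + 0.0527×15/12 = 1.065875.
So F = 0.46775 × 1.057750 / 1.065875 = 0.4641844 (HKD/ZAR).
Invert for ZAR per HKD: 1 / 0.4641844 = 2.1543.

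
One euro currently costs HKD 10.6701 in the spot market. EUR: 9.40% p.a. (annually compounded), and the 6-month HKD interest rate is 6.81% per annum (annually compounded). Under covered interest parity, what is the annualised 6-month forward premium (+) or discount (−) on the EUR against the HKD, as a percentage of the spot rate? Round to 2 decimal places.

-2.38%

T = 6/12 years.
CIP forward (HKD per EUR) = 10.6701 × 1.0334892/1.0459445 = 10.5430385.
Annualised premium = (F − S)/S × (1/T) = (10.5430385 − 10.6701)/10.6701 ÷ (6/12) = -2.38%.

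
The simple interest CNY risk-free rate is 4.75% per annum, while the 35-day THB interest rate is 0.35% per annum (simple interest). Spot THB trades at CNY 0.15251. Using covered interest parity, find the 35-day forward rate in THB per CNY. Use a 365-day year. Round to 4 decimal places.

T = 35/365 years.
Growth of 1 CNY over T: 1 + 0.0475×35/365 = 1.0045548.
Growth of 1 THB over T: 1 + 0.0035×35/365 = 1.0003356.
CIP: F = S · (grow CNY)/(grow THB) = 0.15251 × 1.0045548/1.0003356 = 0.1531533 CNY per THB.
Invert for THB per CNY: 1 / 0.1531533 = 6.5294.

6.5294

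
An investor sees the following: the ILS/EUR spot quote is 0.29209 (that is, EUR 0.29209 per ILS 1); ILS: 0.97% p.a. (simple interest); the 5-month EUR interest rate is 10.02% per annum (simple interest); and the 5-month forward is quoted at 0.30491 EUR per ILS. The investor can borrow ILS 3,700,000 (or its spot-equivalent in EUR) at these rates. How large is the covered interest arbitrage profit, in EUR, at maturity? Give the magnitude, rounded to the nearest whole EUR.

EUR 6,873

T = 5/12 years.
Invest the ILS and cover forward: 3,700,000 × 1.004041667 × 0.30491 = EUR 1,132,726.68.
Convert at spot and invest in EUR: 3,700,000 × 0.29209 × 1.041750 = EUR 1,125,853.60.
The quoted forward overvalues ILS, so borrow EUR, buy ILS at spot, deposit the ILS at 0.97%, and sell the proceeds forward at 0.30491.
Profit = 1,132,726.68 − 1,125,853.60 = EUR 6,873.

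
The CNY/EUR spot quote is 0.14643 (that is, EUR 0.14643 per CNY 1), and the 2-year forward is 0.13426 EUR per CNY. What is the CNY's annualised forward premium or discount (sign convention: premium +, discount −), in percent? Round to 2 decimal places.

-4.16%

T = 2 years.
CNY trades forward at -8.31114% vs spot over the period.
Annualise by dividing by T: -0.0831114 / 2 = -0.041556 → -4.16%.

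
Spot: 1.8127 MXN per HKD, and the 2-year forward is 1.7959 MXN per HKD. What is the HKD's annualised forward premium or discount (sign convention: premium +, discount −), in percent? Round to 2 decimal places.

T = 2 years.
(F − S)/S = (1.7959 − 1.8127)/1.8127 = -0.0092679.
Annualise by dividing by T: -0.0092679 / 2 = -0.004634 → -0.46%.

-0.46%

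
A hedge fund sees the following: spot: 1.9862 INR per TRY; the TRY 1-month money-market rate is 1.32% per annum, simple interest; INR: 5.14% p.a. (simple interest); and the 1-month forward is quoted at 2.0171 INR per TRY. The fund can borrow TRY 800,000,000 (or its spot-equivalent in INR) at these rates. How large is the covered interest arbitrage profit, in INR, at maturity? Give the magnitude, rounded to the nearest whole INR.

T = 1/12 years.
Keep in TRY, deliver into the forward: 800,000,000·1.001100·2.0171 = INR 1,615,455,048.00.
Swap to INR now, deposit: 800,000,000·1.9862·1.004283333333 = INR 1,595,766,045.33.
The quoted forward overvalues TRY, so borrow INR, buy TRY at spot, deposit the TRY at 1.32%, and sell the proceeds forward at 2.0171.
Arbitrage profit = |1,615,455,048.00 − 1,595,766,045.33| = INR 19,689,003.

INR 19,689,003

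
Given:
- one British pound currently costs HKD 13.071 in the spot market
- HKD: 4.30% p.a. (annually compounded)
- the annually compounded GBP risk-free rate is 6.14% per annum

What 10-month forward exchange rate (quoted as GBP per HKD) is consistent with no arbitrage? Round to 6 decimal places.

0.077628

T = 10/12 years.
Growth of 1 HKD over T: (1 + 0.0430)^(10/12) = 1.035707.
GBP accumulates by (1 + 0.0614)^(10/12) = 1.0509109.
So F = 13.071 × 1.035707 / 1.0509109 = 12.88190 (HKD/GBP).
Quoted the other way: 1/12.88190 = 0.077628 GBP per HKD.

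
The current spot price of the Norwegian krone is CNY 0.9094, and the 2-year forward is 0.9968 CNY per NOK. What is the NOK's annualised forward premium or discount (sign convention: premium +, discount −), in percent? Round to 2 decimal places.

T = 2 years.
(F − S)/S = (0.9968 − 0.9094)/0.9094 = 0.0961073.
Annualise by dividing by T: 0.0961073 / 2 = 0.048054 → 4.81%.

+4.81%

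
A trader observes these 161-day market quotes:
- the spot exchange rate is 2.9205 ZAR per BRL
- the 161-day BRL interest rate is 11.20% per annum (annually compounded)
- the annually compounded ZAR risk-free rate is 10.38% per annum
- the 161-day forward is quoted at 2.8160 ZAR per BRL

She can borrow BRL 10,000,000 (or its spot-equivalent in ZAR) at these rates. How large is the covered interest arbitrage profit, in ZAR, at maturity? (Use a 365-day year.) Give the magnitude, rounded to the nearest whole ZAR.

T = 161/365 years.
Route A — deposit BRL, sell forward: 10,000,000 × 1.0479405174 × 2.8160 = ZAR 29,510,004.97.
Route B — convert at spot, deposit ZAR: 10,000,000 × 2.9205 × 1.0445248453 = ZAR 30,505,348.11.
The quoted forward undervalues BRL, so borrow BRL, convert to ZAR at spot, deposit the ZAR at 10.38%, and buy BRL forward at 2.8160 to cover the loan.
Profit = 30,505,348.11 − 29,510,004.97 = ZAR 995,343.

ZAR 995,343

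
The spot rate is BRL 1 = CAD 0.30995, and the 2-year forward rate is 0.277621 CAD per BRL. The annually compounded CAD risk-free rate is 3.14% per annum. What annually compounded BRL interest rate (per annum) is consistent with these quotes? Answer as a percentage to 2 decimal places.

T = 2 years.
By CIP, F/S equals the CAD-to-BRL growth ratio: 0.277621/0.30995 = 0.8956961.
The CAD side grows by (1 + 0.0314)^2 = 1.063786.
So the BRL growth factor = 1.187664.
Annualise: 1.187664^(1/2) − 1 = 0.089800 = 8.98%.

8.98%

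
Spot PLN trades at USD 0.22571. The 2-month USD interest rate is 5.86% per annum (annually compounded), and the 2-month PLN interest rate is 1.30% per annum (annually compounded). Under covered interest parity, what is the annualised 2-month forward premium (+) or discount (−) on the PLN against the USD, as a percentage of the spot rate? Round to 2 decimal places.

+4.42%

T = 2/12 years.
No-arbitrage forward: 0.22571 × 1.0095364 / 1.002155 = 0.22737247 USD/PLN.
Annualised premium = (F − S)/S × (1/T) = (0.22737247 − 0.22571)/0.22571 ÷ (2/12) = 4.42%.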